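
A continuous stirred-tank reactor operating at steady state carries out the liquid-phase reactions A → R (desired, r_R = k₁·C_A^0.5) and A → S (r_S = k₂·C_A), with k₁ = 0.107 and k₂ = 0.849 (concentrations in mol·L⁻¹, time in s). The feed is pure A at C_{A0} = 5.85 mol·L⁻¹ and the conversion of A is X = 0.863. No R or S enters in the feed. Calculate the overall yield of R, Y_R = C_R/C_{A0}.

Exit C_A = C_{A0}(1−X) = 5.85×0.137 = 0.8014 mol·L⁻¹.
In a CSTR the entire volume is at exit conditions, so r_R = 0.107×0.8014^0.5 = 0.09579 and r_S = 0.849×0.8014 = 0.6804.
Fraction of consumed A going to R: r_R/(r_R+r_S) = 0.1234.
C_R = 0.1234·C_{A0}·X = 0.1234×5.85×0.863 = 0.623 mol·L⁻¹; Y_R = C_R/C_{A0} = 0.106.

0.106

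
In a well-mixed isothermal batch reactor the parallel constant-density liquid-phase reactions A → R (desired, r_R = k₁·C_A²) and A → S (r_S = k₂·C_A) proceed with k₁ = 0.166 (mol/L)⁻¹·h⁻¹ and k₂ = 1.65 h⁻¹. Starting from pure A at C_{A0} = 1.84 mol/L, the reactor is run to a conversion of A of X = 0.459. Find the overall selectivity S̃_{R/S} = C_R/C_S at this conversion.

C_A = C_{A0}(1−X) = 0.9954 mol/L.
Along a PFR/batch, dC_S/dC_A = −r_S/(r_R+r_S) = −k₂/(k₂+k₁·C_A).
Integrating from C_{A0} to C_A: C_S = (1.65/0.166)·ln[(1.65+0.166·1.84)/(1.65+0.166·0.995)] = 9.940·ln(1.955/1.815) = 0.7395 mol/L.
Then C_R = (C_{A0}−C_A) − C_S = 0.8446 − 0.7395 = 0.1051 mol/L.
S̃_{R/S} = C_R/C_S = 0.1051/0.7395 = 0.142.

0.142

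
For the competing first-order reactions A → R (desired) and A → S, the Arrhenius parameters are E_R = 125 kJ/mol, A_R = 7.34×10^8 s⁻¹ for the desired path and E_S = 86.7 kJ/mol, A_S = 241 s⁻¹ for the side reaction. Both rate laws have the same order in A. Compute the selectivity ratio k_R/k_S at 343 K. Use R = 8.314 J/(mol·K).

4.48

With equal orders, S_{R/S} = k_R/k_S = (A_R/A_S)·exp[(E_S−E_R)/(RT)].
(E_S−E_R)/(RT) = (86.7−125)×10³/(8.314×343) = -38300/2852 = -13.43.
k_R/k_S = (7.34×10^8/241)·exp(-13.43) = 3.046×10^6 × 1.470×10^-6 = 4.48.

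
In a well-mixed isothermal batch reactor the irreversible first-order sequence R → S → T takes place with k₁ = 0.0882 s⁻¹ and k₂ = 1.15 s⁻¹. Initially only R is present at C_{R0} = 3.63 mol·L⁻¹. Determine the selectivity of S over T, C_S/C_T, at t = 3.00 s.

0.357

For first-order series with pure R initially, C_S(t) = k₁C_{R0}/(k₂−k₁)·(e^(−k₁t) − e^(−k₂t)).
e^(−k₁t) = e^(−0.0882×3.00) = e^(−0.2646) = 0.7675; e^(−k₂t) = e^(−3.450) = 0.03175.
C_S = 0.0882×3.63/(1.15−0.0882) × (0.7675−0.03175) = 0.3015×0.7358 = 0.2219 mol·L⁻¹.
C_R = C_{R0}e^(−k₁t) = 2.786 mol·L⁻¹, so C_T = C_{R0}−C_R−C_S = 0.6221 mol·L⁻¹; C_S/C_T = 0.357.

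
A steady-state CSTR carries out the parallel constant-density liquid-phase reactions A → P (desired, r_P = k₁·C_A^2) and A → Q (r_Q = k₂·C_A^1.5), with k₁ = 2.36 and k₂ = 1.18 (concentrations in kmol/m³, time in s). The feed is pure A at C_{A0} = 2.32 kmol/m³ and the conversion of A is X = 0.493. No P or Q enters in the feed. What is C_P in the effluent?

Exit C_A = C_{A0}(1−X) = 2.32×0.507 = 1.176 kmol/m³.
Rates in a CSTR are evaluated at the outlet concentration: r_P = 2.36×1.176^2 = 3.265, r_Q = 1.18×1.176^1.5 = 1.505.
Fraction of consumed A going to P: r_P/(r_P+r_Q) = 0.6845.
C_P = 0.6845·C_{A0}·X = 0.6845×2.32×0.493 = 0.783 kmol/m³.

0.783 kmol/m³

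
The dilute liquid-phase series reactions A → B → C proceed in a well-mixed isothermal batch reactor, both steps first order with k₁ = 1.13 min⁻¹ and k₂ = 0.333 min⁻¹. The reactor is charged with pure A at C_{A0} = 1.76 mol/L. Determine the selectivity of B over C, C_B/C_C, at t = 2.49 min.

1.31

Solving the coupled first-order balances gives C_B(t) = [k₁/(k₂−k₁)]·C_{A0}·(e^(−k₁t) − e^(−k₂t)).
e^(−k₁t) = e^(−1.13×2.49) = e^(−2.814) = 0.05998; e^(−k₂t) = e^(−0.8292) = 0.4364.
C_B = 1.13×1.76/(0.333−1.13) × (0.05998−0.4364) = (-2.495)×(-0.3764) = 0.9393 mol/L.
C_A = C_{A0}e^(−k₁t) = 0.1056 mol/L, so C_C = C_{A0}−C_A−C_B = 0.7151 mol/L; C_B/C_C = 1.31.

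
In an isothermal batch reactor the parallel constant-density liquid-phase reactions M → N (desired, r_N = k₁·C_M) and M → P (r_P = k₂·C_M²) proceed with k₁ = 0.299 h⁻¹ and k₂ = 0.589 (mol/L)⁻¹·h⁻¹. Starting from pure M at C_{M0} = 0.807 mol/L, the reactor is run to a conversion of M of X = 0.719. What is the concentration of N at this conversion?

C_M = C_{M0}(1−X) = 0.2268 mol/L.
Along a PFR/batch, dC_N/dC_M = −r_N/(r_N+r_P) = −k₁/(k₁+k₂·C_M).
Integrating from C_{M0} to C_M: C_N = (0.299/0.589)·ln[(0.299+0.589·0.807)/(0.299+0.589·0.227)] = 0.5076·ln(0.7743/0.4326) = 0.2956 mol/L.

0.296 mol/L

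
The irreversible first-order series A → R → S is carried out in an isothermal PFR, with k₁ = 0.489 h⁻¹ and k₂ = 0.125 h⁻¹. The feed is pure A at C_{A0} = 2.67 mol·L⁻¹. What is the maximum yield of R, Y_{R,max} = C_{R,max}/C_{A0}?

0.626

For a first-order series the maximum intermediate yield is C_{R,max}/C_{A0} = (k₁/k₂)^[k₂/(k₂−k₁)].
= (0.489/0.125)^(0.125/(0.125−0.489)) = (3.912)^(-0.3434) = 0.6260.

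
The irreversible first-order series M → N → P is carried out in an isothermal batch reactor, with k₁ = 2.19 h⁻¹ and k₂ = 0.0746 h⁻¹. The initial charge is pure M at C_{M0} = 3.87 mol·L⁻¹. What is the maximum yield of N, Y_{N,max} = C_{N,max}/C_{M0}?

At the optimum, C_{N,max}/C_{M0} = (k₁/k₂)^[k₂/(k₂−k₁)].
= (2.19/0.0746)^(0.0746/(0.0746−2.19)) = (29.36)^(-0.03527) = 0.8876.

0.888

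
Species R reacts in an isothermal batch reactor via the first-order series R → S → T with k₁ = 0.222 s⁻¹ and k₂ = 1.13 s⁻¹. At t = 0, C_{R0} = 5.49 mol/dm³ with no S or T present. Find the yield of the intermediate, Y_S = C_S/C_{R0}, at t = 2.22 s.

0.129

The intermediate concentration in a first-order A→B→C sequence is C_S = k₁C_{R0}(e^(−k₁t) − e^(−k₂t))/(k₂−k₁).
e^(−k₁t) = e^(−0.222×2.22) = e^(−0.4928) = 0.6109; e^(−k₂t) = e^(−2.509) = 0.08138.
C_S = 0.222×5.49/(1.13−0.222) × (0.6109−0.08138) = 1.342×0.5295 = 0.7107 mol/dm³.
Y_S = C_S/C_{R0} = 0.7107/5.49 = 0.129.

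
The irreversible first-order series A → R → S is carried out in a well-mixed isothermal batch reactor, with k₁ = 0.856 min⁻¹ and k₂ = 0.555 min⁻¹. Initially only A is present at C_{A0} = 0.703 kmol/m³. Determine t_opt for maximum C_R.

The intermediate peaks when r₁ = r₂, i.e. k₁e^(−k₁t) = k₂e^(−k₂t), giving t_opt = ln(k₂/k₁)/(k₂−k₁).
= ln(0.555/0.856)/(0.555−0.856) = ln(0.6484)/-0.3010 = -0.4333/-0.3010 = 1.44 min.

1.44 min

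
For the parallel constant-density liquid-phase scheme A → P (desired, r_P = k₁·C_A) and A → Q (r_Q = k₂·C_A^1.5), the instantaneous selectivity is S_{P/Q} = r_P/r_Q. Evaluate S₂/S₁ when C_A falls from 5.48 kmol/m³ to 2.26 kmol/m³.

1.56

S_{P/Q} = (k₁/k₂)·C_A^-0.5, so S₂/S₁ = (C_{A,2}/C_{A,1})^-0.5.
= (2.26/5.48)^(-0.5) = (0.4124)^(-0.5) = 1.56.
Selectivity toward P rises as C_A falls — low-concentration operation is favoured.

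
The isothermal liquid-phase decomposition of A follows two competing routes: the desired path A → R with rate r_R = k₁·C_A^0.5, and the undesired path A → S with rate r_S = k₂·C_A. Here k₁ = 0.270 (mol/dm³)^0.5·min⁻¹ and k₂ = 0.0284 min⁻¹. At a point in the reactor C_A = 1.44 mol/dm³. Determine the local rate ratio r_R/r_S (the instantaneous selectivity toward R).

7.92

S_{R/S} = r_R/r_S = (k₁·C_A^0.5)/(k₂·C_A) = (k₁/k₂)·C_A^-0.5.
= (0.270×1.440^0.5) / (0.0284×1.440) = 0.3240/0.04090 = 7.92.
The undesired path is higher order in A, so low C_A (CSTR or dilute feed) favours R.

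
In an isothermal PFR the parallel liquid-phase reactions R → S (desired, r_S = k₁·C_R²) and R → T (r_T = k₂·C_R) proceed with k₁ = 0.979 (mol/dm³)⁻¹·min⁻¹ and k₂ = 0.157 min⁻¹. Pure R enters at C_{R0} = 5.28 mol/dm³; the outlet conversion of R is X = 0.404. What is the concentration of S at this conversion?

C_R = C_{R0}(1−X) = 3.147 mol/dm³.
Along a PFR/batch, dC_T/dC_R = −r_T/(r_S+r_T) = −k₂/(k₂+k₁·C_R).
Integrating from C_{R0} to C_R: C_T = (0.157/0.979)·ln[(0.157+0.979·5.28)/(0.157+0.979·3.15)] = 0.1604·ln(5.326/3.238) = 0.07982 mol/dm³.
Then C_S = (C_{R0}−C_R) − C_T = 2.133 − 0.07982 = 2.053 mol/dm³.

2.05 mol/dm³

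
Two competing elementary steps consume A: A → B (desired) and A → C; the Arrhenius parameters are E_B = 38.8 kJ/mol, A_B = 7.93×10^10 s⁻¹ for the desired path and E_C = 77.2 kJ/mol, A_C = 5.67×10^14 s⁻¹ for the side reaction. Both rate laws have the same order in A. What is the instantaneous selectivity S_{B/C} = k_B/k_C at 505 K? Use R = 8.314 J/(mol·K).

1.31

k_B/k_C = (A_B/A_C)·exp[−(E_B−E_C)/(RT)] = (A_B/A_C)·exp[(E_C−E_B)/(RT)].
(E_C−E_B)/(RT) = (77.2−38.8)×10³/(8.314×505) = 38400/4199 = 9.146.
k_B/k_C = (7.93×10^10/5.67×10^14)·exp(9.146) = 1.399×10^-4 × 9377 = 1.31.
Since E_B < E_C, lowering the temperature improves selectivity toward B.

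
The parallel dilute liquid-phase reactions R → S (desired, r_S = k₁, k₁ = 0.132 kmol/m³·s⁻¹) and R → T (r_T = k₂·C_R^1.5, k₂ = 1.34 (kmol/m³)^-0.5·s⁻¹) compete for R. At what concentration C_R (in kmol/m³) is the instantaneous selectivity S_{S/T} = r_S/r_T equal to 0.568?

0.311 kmol/m³

S_{S/T} = (k₁/k₂)·C_R^-1.5 ⇒ C_R = (S·k₂/k₁)^(1/(-1.5)).
= (0.568×1.34/0.132)^(-0.6667) = (5.766)^(-0.6667) = 0.311 kmol/m³.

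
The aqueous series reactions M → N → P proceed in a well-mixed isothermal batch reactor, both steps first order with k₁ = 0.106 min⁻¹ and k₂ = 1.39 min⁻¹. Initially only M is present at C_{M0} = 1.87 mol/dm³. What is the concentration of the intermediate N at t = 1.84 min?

0.115 mol/dm³

The intermediate concentration in a first-order A→B→C sequence is C_N = k₁C_{M0}(e^(−k₁t) − e^(−k₂t))/(k₂−k₁).
e^(−k₁t) = e^(−0.106×1.84) = e^(−0.1950) = 0.8228; e^(−k₂t) = e^(−2.558) = 0.07749.
C_N = 0.106×1.87/(1.39−0.106) × (0.8228−0.07749) = 0.1544×0.7453 = 0.1151 mol/dm³.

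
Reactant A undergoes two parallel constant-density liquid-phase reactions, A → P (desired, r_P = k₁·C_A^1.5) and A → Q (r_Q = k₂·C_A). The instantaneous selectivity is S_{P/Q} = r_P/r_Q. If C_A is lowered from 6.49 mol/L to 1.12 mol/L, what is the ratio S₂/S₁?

S_{P/Q} = (k₁/k₂)·C_A^0.5, so S₂/S₁ = (C_{A,2}/C_{A,1})^0.5.
= (1.12/6.49)^0.5 = (0.1726)^0.5 = 0.415.
Selectivity toward P falls as C_A falls — high-concentration operation is favoured.

0.415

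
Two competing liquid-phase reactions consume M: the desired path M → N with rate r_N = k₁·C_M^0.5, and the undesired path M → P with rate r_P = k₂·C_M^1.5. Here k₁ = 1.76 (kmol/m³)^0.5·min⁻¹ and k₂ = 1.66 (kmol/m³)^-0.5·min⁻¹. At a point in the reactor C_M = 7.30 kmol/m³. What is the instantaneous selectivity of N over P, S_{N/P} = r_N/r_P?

0.145

S_{N/P} = r_N/r_P = (k₁·C_M^0.5)/(k₂·C_M^1.5) = (k₁/k₂)·C_M⁻¹.
= (1.76×7.300^0.5) / (1.66×7.300^1.5) = 4.755/32.74 = 0.145.
The undesired path is higher order in M, so low C_M (CSTR or dilute feed) favours N.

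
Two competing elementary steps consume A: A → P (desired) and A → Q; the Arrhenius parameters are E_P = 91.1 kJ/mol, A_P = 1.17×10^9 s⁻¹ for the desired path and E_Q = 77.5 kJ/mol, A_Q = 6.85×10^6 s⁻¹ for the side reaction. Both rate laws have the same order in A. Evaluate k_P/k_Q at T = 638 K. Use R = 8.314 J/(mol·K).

k_P/k_Q = (A_P/A_Q)·exp[−(E_P−E_Q)/(RT)] = (A_P/A_Q)·exp[(E_Q−E_P)/(RT)].
(E_Q−E_P)/(RT) = (77.5−91.1)×10³/(8.314×638) = -13600/5304 = -2.564.
k_P/k_Q = (1.17×10^9/6.85×10^6)·exp(-2.564) = 170.8 × 0.07700 = 13.2.
Since E_P > E_Q, raising the temperature improves selectivity toward P.

13.2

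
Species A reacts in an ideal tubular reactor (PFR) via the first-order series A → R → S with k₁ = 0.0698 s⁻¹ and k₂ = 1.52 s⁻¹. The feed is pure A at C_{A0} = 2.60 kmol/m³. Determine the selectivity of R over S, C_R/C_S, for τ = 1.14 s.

The intermediate concentration in a first-order A→B→C sequence is C_R = k₁C_{A0}(e^(−k₁τ) − e^(−k₂τ))/(k₂−k₁).
e^(−k₁τ) = e^(−0.0698×1.14) = e^(−0.07957) = 0.9235; e^(−k₂τ) = e^(−1.733) = 0.1768.
C_R = 0.0698×2.60/(1.52−0.0698) × (0.9235−0.1768) = 0.1251×0.7467 = 0.09345 kmol/m³.
C_A = C_{A0}e^(−k₁τ) = 2.401 kmol/m³, so C_S = C_{A0}−C_A−C_R = 0.1054 kmol/m³; C_R/C_S = 0.886.

0.886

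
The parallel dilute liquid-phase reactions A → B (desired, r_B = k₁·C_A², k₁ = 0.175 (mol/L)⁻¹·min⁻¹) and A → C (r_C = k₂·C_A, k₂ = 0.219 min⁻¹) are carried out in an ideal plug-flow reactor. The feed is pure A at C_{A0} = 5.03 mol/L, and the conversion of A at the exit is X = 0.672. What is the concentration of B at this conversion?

2.41 mol/L

C_A = C_{A0}(1−X) = 1.650 mol/L.
Along a PFR/batch, dC_C/dC_A = −r_C/(r_B+r_C) = −k₂/(k₂+k₁·C_A).
Integrating from C_{A0} to C_A: C_C = (0.219/0.175)·ln[(0.219+0.175·5.03)/(0.219+0.175·1.65)] = 1.251·ln(1.099/0.5077) = 0.9667 mol/L.
Then C_B = (C_{A0}−C_A) − C_C = 3.380 − 0.9667 = 2.413 mol/L.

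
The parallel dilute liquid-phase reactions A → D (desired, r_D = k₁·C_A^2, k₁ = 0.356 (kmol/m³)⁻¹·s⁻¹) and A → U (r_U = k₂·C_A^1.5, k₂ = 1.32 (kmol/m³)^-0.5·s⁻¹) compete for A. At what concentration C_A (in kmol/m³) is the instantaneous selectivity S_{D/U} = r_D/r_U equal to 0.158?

0.343 kmol/m³

S_{D/U} = (k₁/k₂)·C_A^0.5 ⇒ C_A = (S·k₂/k₁)^(2).
= (0.158×1.32/0.356)^(2) = (0.5858)^(2) = 0.343 kmol/m³.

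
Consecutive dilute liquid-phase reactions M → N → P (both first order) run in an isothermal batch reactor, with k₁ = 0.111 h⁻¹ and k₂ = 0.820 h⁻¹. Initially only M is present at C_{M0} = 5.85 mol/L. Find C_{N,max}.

At the optimum, C_{N,max}/C_{M0} = (k₁/k₂)^[k₂/(k₂−k₁)].
= (0.111/0.820)^(0.820/(0.820−0.111)) = (0.1354)^(1.157) = 0.09898.
C_{N,max} = 0.09898×5.85 = 0.579 mol/L.

0.579 mol/L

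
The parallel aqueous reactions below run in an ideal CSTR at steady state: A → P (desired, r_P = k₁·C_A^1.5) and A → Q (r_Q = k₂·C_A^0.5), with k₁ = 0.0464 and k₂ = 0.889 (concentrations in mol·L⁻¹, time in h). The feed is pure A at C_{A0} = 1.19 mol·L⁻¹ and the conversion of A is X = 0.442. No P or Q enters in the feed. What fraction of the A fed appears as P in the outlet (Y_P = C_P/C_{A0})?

Exit C_A = C_{A0}(1−X) = 1.19×0.558 = 0.6640 mol·L⁻¹.
In a CSTR the entire volume is at exit conditions, so r_P = 0.0464×0.6640^1.5 = 0.02511 and r_Q = 0.889×0.6640^0.5 = 0.7244.
Fraction of consumed A going to P: r_P/(r_P+r_Q) = 0.03350.
C_P = 0.03350·C_{A0}·X = 0.03350×1.19×0.442 = 0.0176 mol·L⁻¹; Y_P = C_P/C_{A0} = 0.0148.

0.0148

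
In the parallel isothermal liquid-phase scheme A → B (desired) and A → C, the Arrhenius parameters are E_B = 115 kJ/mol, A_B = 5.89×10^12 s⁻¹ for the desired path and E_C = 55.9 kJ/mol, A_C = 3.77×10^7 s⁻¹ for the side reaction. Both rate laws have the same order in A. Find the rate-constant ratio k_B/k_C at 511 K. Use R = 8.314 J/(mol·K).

k_B/k_C = (A_B/A_C)·exp[−(E_B−E_C)/(RT)] = (A_B/A_C)·exp[(E_C−E_B)/(RT)].
(E_C−E_B)/(RT) = (55.9−115)×10³/(8.314×511) = -59100/4248 = -13.91.
k_B/k_C = (5.89×10^12/3.77×10^7)·exp(-13.91) = 1.562×10^5 × 9.090×10^-7 = 0.142.
Since E_B > E_C, raising the temperature improves selectivity toward B.

0.142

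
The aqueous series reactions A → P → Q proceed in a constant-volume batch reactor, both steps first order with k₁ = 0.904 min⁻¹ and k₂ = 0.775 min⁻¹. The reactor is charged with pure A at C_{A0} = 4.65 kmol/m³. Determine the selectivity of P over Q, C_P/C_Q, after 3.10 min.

0.286

The intermediate concentration in a first-order A→B→C sequence is C_P = k₁C_{A0}(e^(−k₁t) − e^(−k₂t))/(k₂−k₁).
e^(−k₁t) = e^(−0.904×3.10) = e^(−2.802) = 0.06066; e^(−k₂t) = e^(−2.403) = 0.09049.
C_P = 0.904×4.65/(0.775−0.904) × (0.06066−0.09049) = (-32.59)×(-0.02983) = 0.9719 kmol/m³.
C_A = C_{A0}e^(−k₁t) = 0.2821 kmol/m³, so C_Q = C_{A0}−C_A−C_P = 3.396 kmol/m³; C_P/C_Q = 0.286.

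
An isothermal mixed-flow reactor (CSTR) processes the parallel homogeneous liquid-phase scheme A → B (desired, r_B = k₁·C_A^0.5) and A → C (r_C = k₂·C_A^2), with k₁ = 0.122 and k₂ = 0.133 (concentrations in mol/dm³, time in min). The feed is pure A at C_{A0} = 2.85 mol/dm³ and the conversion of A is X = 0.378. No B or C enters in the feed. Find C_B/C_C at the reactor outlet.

0.389

Exit C_A = C_{A0}(1−X) = 2.85×0.622 = 1.773 mol/dm³.
In a CSTR the entire volume is at exit conditions, so r_B = 0.122×1.773^0.5 = 0.1624 and r_C = 0.133×1.773^2 = 0.4179.
Overall selectivity = C_B/C_C = r_Bτ/(r_Cτ) = r_B/r_C = 0.389.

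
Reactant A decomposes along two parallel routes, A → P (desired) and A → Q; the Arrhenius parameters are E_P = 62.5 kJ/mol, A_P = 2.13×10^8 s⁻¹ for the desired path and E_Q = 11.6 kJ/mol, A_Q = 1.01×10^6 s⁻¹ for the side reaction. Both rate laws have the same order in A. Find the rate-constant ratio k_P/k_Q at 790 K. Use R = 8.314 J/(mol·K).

0.0909

With equal orders, S_{P/Q} = k_P/k_Q = (A_P/A_Q)·exp[(E_Q−E_P)/(RT)].
(E_Q−E_P)/(RT) = (11.6−62.5)×10³/(8.314×790) = -50900/6568 = -7.750.
k_P/k_Q = (2.13×10^8/1.01×10^6)·exp(-7.750) = 210.9 × 4.309×10^-4 = 0.0909.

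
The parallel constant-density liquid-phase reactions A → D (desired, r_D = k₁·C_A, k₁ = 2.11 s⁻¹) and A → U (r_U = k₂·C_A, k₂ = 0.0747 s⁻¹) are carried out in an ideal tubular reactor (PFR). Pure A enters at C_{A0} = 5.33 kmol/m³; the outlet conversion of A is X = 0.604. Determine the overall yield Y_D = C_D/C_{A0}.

0.583

C_A = C_{A0}(1−X) = 2.111 kmol/m³.
Both paths are first order in A, so the instantaneous fraction to D is constant: dC_D/d(−C_A) = k₁/(k₁+k₂) = 0.9658.
C_D = 0.9658·(C_{A0}−C_A) = 0.9658×3.219 = 3.11 kmol/m³.
Y_D = C_D/C_{A0} = 3.109/5.33 = 0.583.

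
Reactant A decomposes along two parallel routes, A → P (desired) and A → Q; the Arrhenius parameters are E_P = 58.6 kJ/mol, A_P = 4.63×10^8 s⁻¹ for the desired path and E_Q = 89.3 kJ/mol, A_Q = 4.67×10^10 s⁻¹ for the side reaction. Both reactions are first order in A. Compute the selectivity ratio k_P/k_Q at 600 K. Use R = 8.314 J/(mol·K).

4.67

With equal orders, S_{P/Q} = k_P/k_Q = (A_P/A_Q)·exp[(E_Q−E_P)/(RT)].
(E_Q−E_P)/(RT) = (89.3−58.6)×10³/(8.314×600) = 30700/4988 = 6.154.
k_P/k_Q = (4.63×10^8/4.67×10^10)·exp(6.154) = 0.009914 × 470.7 = 4.67.
Since E_P < E_Q, lowering the temperature improves selectivity toward P.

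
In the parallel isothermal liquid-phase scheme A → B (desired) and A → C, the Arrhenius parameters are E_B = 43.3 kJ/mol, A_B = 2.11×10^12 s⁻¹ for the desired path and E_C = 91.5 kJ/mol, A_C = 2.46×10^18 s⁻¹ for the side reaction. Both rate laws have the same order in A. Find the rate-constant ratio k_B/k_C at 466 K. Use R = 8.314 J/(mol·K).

Since both paths have the same order in A, the concentration cancels and S_{B/C} = k_B/k_C = (A_B/A_C)·exp[(E_C−E_B)/(RT)].
(E_C−E_B)/(RT) = (91.5−43.3)×10³/(8.314×466) = 48200/3874 = 12.44.
k_B/k_C = (2.11×10^12/2.46×10^18)·exp(12.44) = 8.577×10^-7 × 2.529×10^5 = 0.217.

0.217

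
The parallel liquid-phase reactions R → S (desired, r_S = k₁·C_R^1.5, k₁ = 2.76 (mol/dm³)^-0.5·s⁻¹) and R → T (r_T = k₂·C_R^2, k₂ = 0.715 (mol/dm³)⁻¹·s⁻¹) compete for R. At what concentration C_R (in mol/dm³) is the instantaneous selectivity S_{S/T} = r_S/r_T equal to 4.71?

S_{S/T} = (k₁/k₂)·C_R^-0.5 ⇒ C_R = (S·k₂/k₁)^(-2).
= (4.71×0.715/2.76)^(-2) = (1.220)^(-2) = 0.672 mol/dm³.

0.672 mol/dm³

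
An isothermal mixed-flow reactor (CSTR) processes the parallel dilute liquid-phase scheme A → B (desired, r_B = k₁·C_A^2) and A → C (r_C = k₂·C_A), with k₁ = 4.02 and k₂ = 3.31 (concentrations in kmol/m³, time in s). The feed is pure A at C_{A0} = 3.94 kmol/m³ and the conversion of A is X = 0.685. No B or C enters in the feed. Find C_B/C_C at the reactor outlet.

1.51

Exit C_A = C_{A0}(1−X) = 3.94×0.315 = 1.241 kmol/m³.
In a CSTR the entire volume is at exit conditions, so r_B = 4.02×1.241^2 = 6.192 and r_C = 3.31×1.241 = 4.108.
Overall selectivity = C_B/C_C = r_Bτ/(r_Cτ) = r_B/r_C = 1.51.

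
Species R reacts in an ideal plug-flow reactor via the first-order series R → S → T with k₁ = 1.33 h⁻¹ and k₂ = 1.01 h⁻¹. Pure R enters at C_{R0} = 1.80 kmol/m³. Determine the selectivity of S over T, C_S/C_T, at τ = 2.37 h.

0.267

The intermediate concentration in a first-order A→B→C sequence is C_S = k₁C_{R0}(e^(−k₁τ) − e^(−k₂τ))/(k₂−k₁).
e^(−k₁τ) = e^(−1.33×2.37) = e^(−3.152) = 0.04276; e^(−k₂τ) = e^(−2.394) = 0.09129.
C_S = 1.33×1.80/(1.01−1.33) × (0.04276−0.09129) = (-7.481)×(-0.04853) = 0.3631 kmol/m³.
C_R = C_{R0}e^(−k₁τ) = 0.07697 kmol/m³, so C_T = C_{R0}−C_R−C_S = 1.360 kmol/m³; C_S/C_T = 0.267.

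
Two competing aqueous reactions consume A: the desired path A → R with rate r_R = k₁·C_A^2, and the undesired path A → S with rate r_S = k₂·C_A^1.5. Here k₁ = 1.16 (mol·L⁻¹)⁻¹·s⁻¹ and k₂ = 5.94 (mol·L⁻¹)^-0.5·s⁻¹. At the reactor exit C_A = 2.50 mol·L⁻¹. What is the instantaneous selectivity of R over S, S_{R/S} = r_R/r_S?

S_{R/S} = r_R/r_S = (k₁·C_A^2)/(k₂·C_A^1.5) = (k₁/k₂)·C_A^0.5.
= (1.16×2.500^2) / (5.94×2.500^1.5) = 7.250/23.48 = 0.309.
Since the desired path is higher order in A, keeping C_A high (PFR or concentrated feed) favours R.

0.309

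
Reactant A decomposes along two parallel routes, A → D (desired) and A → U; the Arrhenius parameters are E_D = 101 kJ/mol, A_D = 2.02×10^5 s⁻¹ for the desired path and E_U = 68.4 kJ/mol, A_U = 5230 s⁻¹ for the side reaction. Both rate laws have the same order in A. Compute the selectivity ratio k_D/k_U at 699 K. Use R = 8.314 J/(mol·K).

0.141

With equal orders, S_{D/U} = k_D/k_U = (A_D/A_U)·exp[(E_U−E_D)/(RT)].
(E_U−E_D)/(RT) = (68.4−101)×10³/(8.314×699) = -32600/5811 = -5.610.
k_D/k_U = (2.02×10^5/5230)·exp(-5.610) = 38.62 × 0.003663 = 0.141.
Since E_D > E_U, raising the temperature improves selectivity toward D.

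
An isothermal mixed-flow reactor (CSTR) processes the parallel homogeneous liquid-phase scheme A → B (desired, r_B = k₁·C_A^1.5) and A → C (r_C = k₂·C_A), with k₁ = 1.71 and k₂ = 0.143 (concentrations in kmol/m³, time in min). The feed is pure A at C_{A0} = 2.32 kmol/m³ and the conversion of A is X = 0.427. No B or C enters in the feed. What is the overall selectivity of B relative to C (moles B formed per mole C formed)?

13.8

Exit C_A = C_{A0}(1−X) = 2.32×0.573 = 1.329 kmol/m³.
In a CSTR the entire volume is at exit conditions, so r_B = 1.71×1.329^1.5 = 2.621 and r_C = 0.143×1.329 = 0.1901.
Overall selectivity = C_B/C_C = r_Bτ/(r_Cτ) = r_B/r_C = 13.8.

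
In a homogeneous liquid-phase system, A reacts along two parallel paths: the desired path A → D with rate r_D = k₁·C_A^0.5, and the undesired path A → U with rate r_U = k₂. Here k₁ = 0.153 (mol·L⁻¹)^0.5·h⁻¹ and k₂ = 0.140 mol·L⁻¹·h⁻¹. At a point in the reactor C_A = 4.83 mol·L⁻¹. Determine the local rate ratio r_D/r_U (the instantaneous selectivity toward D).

S_{D/U} = r_D/r_U = (k₁·C_A^0.5)/(k₂) = (k₁/k₂)·C_A^0.5.
= (0.153×4.830^0.5) / (0.140) = 0.3363/0.1400 = 2.40.
Since the desired path is higher order in A, keeping C_A high (PFR or concentrated feed) favours D.

2.40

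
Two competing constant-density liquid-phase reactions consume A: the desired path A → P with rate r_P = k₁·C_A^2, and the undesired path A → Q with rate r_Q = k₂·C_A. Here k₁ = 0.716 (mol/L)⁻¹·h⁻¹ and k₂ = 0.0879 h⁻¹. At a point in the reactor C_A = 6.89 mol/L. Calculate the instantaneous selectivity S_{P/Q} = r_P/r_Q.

S_{P/Q} = r_P/r_Q = (k₁·C_A^2)/(k₂·C_A) = (k₁/k₂)·C_A.
= (0.716×6.890^2) / (0.0879×6.890) = 33.99/0.6056 = 56.1.

56.1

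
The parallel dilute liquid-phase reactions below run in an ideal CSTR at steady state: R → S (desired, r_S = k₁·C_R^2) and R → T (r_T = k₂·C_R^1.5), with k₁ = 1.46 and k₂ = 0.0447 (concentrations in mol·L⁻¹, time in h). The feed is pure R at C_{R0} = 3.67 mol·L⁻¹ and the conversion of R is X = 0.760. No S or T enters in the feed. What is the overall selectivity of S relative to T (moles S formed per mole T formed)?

30.7

Exit C_R = C_{R0}(1−X) = 3.67×0.240 = 0.8808 mol·L⁻¹.
In a CSTR the entire volume is at exit conditions, so r_S = 1.46×0.8808^2 = 1.133 and r_T = 0.0447×0.8808^1.5 = 0.03695.
Overall selectivity = C_S/C_T = r_Sτ/(r_Tτ) = r_S/r_T = 30.7.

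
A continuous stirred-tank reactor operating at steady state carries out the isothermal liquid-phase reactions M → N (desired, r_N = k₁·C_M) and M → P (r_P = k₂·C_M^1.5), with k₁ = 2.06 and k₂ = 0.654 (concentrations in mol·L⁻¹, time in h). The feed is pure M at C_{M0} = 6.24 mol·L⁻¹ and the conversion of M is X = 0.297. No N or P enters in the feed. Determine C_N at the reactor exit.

Exit C_M = C_{M0}(1−X) = 6.24×0.703 = 4.387 mol·L⁻¹.
In a CSTR the entire volume is at exit conditions, so r_N = 2.06×4.387 = 9.037 and r_P = 0.654×4.387^1.5 = 6.009.
Fraction of consumed M going to N: r_N/(r_N+r_P) = 0.6006.
C_N = 0.6006·C_{M0}·X = 0.6006×6.24×0.297 = 1.11 mol·L⁻¹.

1.11 mol·L⁻¹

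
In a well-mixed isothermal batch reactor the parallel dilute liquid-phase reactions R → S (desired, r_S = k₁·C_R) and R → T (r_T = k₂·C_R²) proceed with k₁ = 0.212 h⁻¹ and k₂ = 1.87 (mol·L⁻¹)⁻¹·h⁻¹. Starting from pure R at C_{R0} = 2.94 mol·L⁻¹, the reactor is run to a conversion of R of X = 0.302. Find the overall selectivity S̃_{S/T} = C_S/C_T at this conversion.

0.0459

C_R = C_{R0}(1−X) = 2.052 mol·L⁻¹.
Along a PFR/batch, dC_S/dC_R = −r_S/(r_S+r_T) = −k₁/(k₁+k₂·C_R).
Integrating from C_{R0} to C_R: C_S = (0.212/1.87)·ln[(0.212+1.87·2.94)/(0.212+1.87·2.05)] = 0.1134·ln(5.710/4.049) = 0.03895 mol·L⁻¹.
C_T = (C_{R0}−C_R)−C_S = 0.8489 mol·L⁻¹; S̃_{S/T} = 0.03895/0.8489 = 0.0459.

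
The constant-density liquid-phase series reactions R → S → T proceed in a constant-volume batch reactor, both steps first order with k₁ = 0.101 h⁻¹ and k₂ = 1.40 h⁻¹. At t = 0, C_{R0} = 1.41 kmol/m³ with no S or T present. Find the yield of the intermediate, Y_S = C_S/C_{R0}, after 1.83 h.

0.0586

For first-order series with pure R initially, C_S(t) = k₁C_{R0}/(k₂−k₁)·(e^(−k₁t) − e^(−k₂t)).
e^(−k₁t) = e^(−0.101×1.83) = e^(−0.1848) = 0.8312; e^(−k₂t) = e^(−2.562) = 0.07715.
C_S = 0.101×1.41/(1.40−0.101) × (0.8312−0.07715) = 0.1096×0.7541 = 0.08267 kmol/m³.
Y_S = C_S/C_{R0} = 0.08267/1.41 = 0.0586.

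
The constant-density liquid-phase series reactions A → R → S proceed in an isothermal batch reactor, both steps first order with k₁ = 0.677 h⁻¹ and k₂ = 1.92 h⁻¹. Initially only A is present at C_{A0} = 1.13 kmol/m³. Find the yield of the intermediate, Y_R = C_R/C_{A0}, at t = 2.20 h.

The intermediate concentration in a first-order A→B→C sequence is C_R = k₁C_{A0}(e^(−k₁t) − e^(−k₂t))/(k₂−k₁).
e^(−k₁t) = e^(−0.677×2.20) = e^(−1.489) = 0.2255; e^(−k₂t) = e^(−4.224) = 0.01464.
C_R = 0.677×1.13/(1.92−0.677) × (0.2255−0.01464) = 0.6155×0.2109 = 0.1298 kmol/m³.
Y_R = C_R/C_{A0} = 0.1298/1.13 = 0.115.

0.115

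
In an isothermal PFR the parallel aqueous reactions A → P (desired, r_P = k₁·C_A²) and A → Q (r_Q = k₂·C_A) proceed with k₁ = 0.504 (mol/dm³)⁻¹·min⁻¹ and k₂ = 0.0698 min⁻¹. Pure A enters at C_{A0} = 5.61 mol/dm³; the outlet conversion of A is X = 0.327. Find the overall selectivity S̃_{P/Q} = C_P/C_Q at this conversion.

33.5

C_A = C_{A0}(1−X) = 3.776 mol/dm³.
Along a PFR/batch, dC_Q/dC_A = −r_Q/(r_P+r_Q) = −k₂/(k₂+k₁·C_A).
Integrating from C_{A0} to C_A: C_Q = (0.0698/0.504)·ln[(0.0698+0.504·5.61)/(0.0698+0.504·3.78)] = 0.1385·ln(2.897/1.973) = 0.05323 mol/dm³.
Then C_P = (C_{A0}−C_A) − C_Q = 1.834 − 0.05323 = 1.781 mol/dm³.
S̃_{P/Q} = C_P/C_Q = 1.781/0.05323 = 33.5.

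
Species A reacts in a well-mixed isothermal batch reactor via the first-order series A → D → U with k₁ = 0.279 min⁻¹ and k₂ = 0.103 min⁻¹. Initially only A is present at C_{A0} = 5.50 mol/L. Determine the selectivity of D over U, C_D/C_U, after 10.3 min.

0.948

The intermediate concentration in a first-order A→B→C sequence is C_D = k₁C_{A0}(e^(−k₁t) − e^(−k₂t))/(k₂−k₁).
e^(−k₁t) = e^(−0.279×10.3) = e^(−2.874) = 0.05649; e^(−k₂t) = e^(−1.061) = 0.3461.
C_D = 0.279×5.50/(0.103−0.279) × (0.05649−0.3461) = (-8.719)×(-0.2897) = 2.525 mol/L.
C_A = C_{A0}e^(−k₁t) = 0.3107 mol/L, so C_U = C_{A0}−C_A−C_D = 2.664 mol/L; C_D/C_U = 0.948.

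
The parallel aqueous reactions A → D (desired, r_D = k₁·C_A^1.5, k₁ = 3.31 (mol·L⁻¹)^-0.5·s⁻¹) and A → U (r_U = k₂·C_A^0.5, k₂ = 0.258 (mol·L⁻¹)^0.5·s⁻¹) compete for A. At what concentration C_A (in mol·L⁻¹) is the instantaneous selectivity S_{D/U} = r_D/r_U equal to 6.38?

0.497 mol·L⁻¹

S_{D/U} = (k₁/k₂)·C_A ⇒ C_A = S·k₂/k₁.
= 6.38×0.258/3.31 = 0.497 mol·L⁻¹.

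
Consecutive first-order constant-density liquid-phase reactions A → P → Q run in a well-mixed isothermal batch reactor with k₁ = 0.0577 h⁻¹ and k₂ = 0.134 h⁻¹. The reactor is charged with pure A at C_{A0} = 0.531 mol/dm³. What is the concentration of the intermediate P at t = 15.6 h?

0.114 mol/dm³

The intermediate concentration in a first-order A→B→C sequence is C_P = k₁C_{A0}(e^(−k₁t) − e^(−k₂t))/(k₂−k₁).
e^(−k₁t) = e^(−0.0577×15.6) = e^(−0.9001) = 0.4065; e^(−k₂t) = e^(−2.090) = 0.1236.
C_P = 0.0577×0.531/(0.134−0.0577) × (0.4065−0.1236) = 0.4016×0.2829 = 0.1136 mol/dm³.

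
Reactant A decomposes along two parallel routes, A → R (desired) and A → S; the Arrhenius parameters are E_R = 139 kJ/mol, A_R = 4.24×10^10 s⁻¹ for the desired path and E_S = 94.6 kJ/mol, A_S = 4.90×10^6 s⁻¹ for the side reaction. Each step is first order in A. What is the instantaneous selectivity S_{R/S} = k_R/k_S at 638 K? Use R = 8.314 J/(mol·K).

2.00

With equal orders, S_{R/S} = k_R/k_S = (A_R/A_S)·exp[(E_S−E_R)/(RT)].
(E_S−E_R)/(RT) = (94.6−139)×10³/(8.314×638) = -44400/5304 = -8.371.
k_R/k_S = (4.24×10^10/4.90×10^6)·exp(-8.371) = 8653 × 2.316×10^-4 = 2.00.
Since E_R > E_S, raising the temperature improves selectivity toward R.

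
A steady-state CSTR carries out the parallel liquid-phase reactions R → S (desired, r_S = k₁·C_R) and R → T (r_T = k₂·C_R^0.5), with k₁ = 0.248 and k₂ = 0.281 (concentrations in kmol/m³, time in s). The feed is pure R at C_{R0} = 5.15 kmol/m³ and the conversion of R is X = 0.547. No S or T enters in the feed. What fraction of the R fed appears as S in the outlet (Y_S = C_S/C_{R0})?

0.314

Exit C_R = C_{R0}(1−X) = 5.15×0.453 = 2.333 kmol/m³.
A CSTR operates uniformly at the exit composition, giving r_S = 0.5786 and r_T = 0.4292 (each k·C_R^n at C_R = 2.333).
Fraction of consumed R going to S: r_S/(r_S+r_T) = 0.5741.
C_S = 0.5741·C_{R0}·X = 0.5741×5.15×0.547 = 1.62 kmol/m³; Y_S = C_S/C_{R0} = 0.314.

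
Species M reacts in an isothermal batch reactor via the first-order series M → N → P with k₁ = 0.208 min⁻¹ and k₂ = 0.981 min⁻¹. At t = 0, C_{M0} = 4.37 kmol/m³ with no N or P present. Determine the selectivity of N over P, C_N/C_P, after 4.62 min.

0.193

For first-order series with pure M initially, C_N(t) = k₁C_{M0}/(k₂−k₁)·(e^(−k₁t) − e^(−k₂t)).
e^(−k₁t) = e^(−0.208×4.62) = e^(−0.9610) = 0.3825; e^(−k₂t) = e^(−4.532) = 0.01076.
C_N = 0.208×4.37/(0.981−0.208) × (0.3825−0.01076) = 1.176×0.3718 = 0.4372 kmol/m³.
C_M = C_{M0}e^(−k₁t) = 1.672 kmol/m³, so C_P = C_{M0}−C_M−C_N = 2.261 kmol/m³; C_N/C_P = 0.193.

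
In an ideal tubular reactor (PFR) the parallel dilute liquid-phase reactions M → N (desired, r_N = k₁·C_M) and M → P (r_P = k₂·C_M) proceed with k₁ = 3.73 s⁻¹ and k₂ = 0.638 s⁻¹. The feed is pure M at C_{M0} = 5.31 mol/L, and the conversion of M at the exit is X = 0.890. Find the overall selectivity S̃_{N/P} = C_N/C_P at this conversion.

5.85

C_M = C_{M0}(1−X) = 0.5841 mol/L.
Both paths are first order in M, so the instantaneous fraction to N is constant: dC_N/d(−C_M) = k₁/(k₁+k₂) = 0.8539.
C_N = 0.8539·(C_{M0}−C_M) = 0.8539×4.726 = 4.04 mol/L.
C_P = (C_{M0}−C_M)−C_N = 0.6903 mol/L; S̃_{N/P} = 4.036/0.6903 = 5.85.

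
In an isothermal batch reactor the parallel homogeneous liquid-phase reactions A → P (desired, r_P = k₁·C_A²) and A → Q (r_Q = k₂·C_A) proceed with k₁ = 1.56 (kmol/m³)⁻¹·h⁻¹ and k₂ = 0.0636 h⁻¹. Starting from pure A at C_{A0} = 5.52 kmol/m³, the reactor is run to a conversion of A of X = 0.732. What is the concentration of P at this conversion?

3.99 kmol/m³

C_A = C_{A0}(1−X) = 1.479 kmol/m³.
Along a PFR/batch, dC_Q/dC_A = −r_Q/(r_P+r_Q) = −k₂/(k₂+k₁·C_A).
Integrating from C_{A0} to C_A: C_Q = (0.0636/1.56)·ln[(0.0636+1.56·5.52)/(0.0636+1.56·1.48)] = 0.04077·ln(8.675/2.371) = 0.05288 kmol/m³.
Then C_P = (C_{A0}−C_A) − C_Q = 4.041 − 0.05288 = 3.988 kmol/m³.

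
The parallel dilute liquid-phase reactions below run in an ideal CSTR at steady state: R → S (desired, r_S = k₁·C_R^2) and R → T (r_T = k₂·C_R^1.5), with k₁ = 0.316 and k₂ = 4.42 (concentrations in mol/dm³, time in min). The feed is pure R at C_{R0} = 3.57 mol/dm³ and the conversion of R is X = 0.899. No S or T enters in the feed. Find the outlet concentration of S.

Exit C_R = C_{R0}(1−X) = 3.57×0.101 = 0.3606 mol/dm³.
A CSTR operates uniformly at the exit composition, giving r_S = 0.04108 and r_T = 0.9570 (each k·C_R^n at C_R = 0.3606).
Fraction of consumed R going to S: r_S/(r_S+r_T) = 0.04116.
C_S = 0.04116·C_{R0}·X = 0.04116×3.57×0.899 = 0.132 mol/dm³.

0.132 mol/dm³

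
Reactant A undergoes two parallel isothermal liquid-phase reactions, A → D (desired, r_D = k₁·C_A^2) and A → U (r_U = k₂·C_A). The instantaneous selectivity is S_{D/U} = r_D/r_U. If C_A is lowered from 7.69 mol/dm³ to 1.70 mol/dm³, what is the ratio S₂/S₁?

S_{D/U} = (k₁/k₂)·C_A, so S₂/S₁ = (C_{A,2}/C_{A,1}).
= 1.70/7.69 = 0.221.
Selectivity toward D falls as C_A falls — high-concentration operation is favoured.

0.221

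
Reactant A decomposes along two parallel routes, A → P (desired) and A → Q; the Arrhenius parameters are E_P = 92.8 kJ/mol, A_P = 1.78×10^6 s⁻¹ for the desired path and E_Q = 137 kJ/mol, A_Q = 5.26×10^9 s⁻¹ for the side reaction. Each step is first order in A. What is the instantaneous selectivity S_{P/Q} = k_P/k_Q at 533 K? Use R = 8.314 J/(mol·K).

With equal orders, S_{P/Q} = k_P/k_Q = (A_P/A_Q)·exp[(E_Q−E_P)/(RT)].
(E_Q−E_P)/(RT) = (137−92.8)×10³/(8.314×533) = 44200/4431 = 9.974.
k_P/k_Q = (1.78×10^6/5.26×10^9)·exp(9.974) = 3.384×10^-4 × 21469 = 7.27.
Since E_P < E_Q, lowering the temperature improves selectivity toward P.

7.27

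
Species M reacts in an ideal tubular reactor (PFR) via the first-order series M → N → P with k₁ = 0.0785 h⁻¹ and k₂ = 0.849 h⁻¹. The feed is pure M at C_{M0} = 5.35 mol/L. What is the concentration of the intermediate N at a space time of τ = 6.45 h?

0.326 mol/L

For first-order series with pure M initially, C_N(τ) = k₁C_{M0}/(k₂−k₁)·(e^(−k₁τ) − e^(−k₂τ)).
e^(−k₁τ) = e^(−0.0785×6.45) = e^(−0.5063) = 0.6027; e^(−k₂τ) = e^(−5.476) = 0.004186.
C_N = 0.0785×5.35/(0.849−0.0785) × (0.6027−0.004186) = 0.5451×0.5985 = 0.3262 mol/L.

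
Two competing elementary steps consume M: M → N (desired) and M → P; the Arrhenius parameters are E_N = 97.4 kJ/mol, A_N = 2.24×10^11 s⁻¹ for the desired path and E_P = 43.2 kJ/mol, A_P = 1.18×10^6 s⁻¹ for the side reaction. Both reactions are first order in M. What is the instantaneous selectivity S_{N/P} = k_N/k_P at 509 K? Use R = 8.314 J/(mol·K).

0.520

k_N/k_P = (A_N/A_P)·exp[−(E_N−E_P)/(RT)] = (A_N/A_P)·exp[(E_P−E_N)/(RT)].
(E_P−E_N)/(RT) = (43.2−97.4)×10³/(8.314×509) = -54200/4232 = -12.81.
k_N/k_P = (2.24×10^11/1.18×10^6)·exp(-12.81) = 1.898×10^5 × 2.740×10^-6 = 0.520.
Since E_N > E_P, raising the temperature improves selectivity toward N.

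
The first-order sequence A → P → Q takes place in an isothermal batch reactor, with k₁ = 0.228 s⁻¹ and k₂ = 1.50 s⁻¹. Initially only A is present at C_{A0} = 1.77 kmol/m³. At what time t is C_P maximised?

1.48 s

Setting dC_P/dt = 0 gives t_opt = ln(k₂/k₁)/(k₂−k₁).
= ln(1.50/0.228)/(1.50−0.228) = ln(6.579)/1.272 = 1.884/1.272 = 1.48 s.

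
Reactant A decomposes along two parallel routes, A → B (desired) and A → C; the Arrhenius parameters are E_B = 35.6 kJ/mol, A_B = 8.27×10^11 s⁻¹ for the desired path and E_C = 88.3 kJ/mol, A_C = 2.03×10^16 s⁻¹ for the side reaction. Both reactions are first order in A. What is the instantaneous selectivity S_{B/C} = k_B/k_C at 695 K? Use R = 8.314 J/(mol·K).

0.372

Since both paths have the same order in A, the concentration cancels and S_{B/C} = k_B/k_C = (A_B/A_C)·exp[(E_C−E_B)/(RT)].
(E_C−E_B)/(RT) = (88.3−35.6)×10³/(8.314×695) = 52700/5778 = 9.120.
k_B/k_C = (8.27×10^11/2.03×10^16)·exp(9.120) = 4.074×10^-5 × 9140 = 0.372.
Since E_B < E_C, lowering the temperature improves selectivity toward B.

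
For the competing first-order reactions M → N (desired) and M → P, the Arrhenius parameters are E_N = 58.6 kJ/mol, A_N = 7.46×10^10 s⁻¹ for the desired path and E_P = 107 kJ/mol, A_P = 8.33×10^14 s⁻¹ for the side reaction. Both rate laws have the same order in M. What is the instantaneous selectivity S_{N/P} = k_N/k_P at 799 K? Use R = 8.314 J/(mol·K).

0.131

With equal orders, S_{N/P} = k_N/k_P = (A_N/A_P)·exp[(E_P−E_N)/(RT)].
(E_P−E_N)/(RT) = (107−58.6)×10³/(8.314×799) = 48400/6643 = 7.286.
k_N/k_P = (7.46×10^10/8.33×10^14)·exp(7.286) = 8.956×10^-5 × 1460 = 0.131.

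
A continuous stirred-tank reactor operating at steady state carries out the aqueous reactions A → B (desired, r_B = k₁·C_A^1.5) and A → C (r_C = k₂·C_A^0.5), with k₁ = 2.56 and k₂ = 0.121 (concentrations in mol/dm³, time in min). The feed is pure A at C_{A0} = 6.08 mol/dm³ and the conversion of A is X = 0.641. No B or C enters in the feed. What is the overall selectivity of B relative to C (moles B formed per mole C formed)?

Exit C_A = C_{A0}(1−X) = 6.08×0.359 = 2.183 mol/dm³.
In a CSTR the entire volume is at exit conditions, so r_B = 2.56×2.183^1.5 = 8.255 and r_C = 0.121×2.183^0.5 = 0.1788.
Overall selectivity = C_B/C_C = r_Bτ/(r_Cτ) = r_B/r_C = 46.2.

46.2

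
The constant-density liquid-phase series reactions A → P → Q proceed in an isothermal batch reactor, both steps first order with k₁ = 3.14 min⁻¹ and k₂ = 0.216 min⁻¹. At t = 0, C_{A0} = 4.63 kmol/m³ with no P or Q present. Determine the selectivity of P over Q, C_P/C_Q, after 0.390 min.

The intermediate concentration in a first-order A→B→C sequence is C_P = k₁C_{A0}(e^(−k₁t) − e^(−k₂t))/(k₂−k₁).
e^(−k₁t) = e^(−3.14×0.390) = e^(−1.225) = 0.2939; e^(−k₂t) = e^(−0.08424) = 0.9192.
C_P = 3.14×4.63/(0.216−3.14) × (0.2939−0.9192) = (-4.972)×(-0.6253) = 3.109 kmol/m³.
C_A = C_{A0}e^(−k₁t) = 1.361 kmol/m³, so C_Q = C_{A0}−C_A−C_P = 0.1602 kmol/m³; C_P/C_Q = 19.4.

19.4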